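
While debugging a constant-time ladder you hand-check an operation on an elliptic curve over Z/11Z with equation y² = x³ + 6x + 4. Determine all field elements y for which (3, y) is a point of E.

4, 7

x³ + 6x + 4 = 49 ≡ 5 (mod 11).
Square roots of 5 mod 11: 4 and 7 (since 4² = 16 ≡ 5).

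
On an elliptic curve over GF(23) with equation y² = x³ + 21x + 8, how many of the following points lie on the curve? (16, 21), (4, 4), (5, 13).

1

(16, 21): 21² ≡ 4, rhs ≡ 1 → off.
(4, 4): 4² ≡ 16, rhs ≡ 18 → off.
(5, 13): 13² ≡ 8, rhs ≡ 8 → on.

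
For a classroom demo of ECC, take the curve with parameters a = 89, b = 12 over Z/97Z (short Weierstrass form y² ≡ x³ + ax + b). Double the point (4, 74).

tangent at (4, 74): λ = (3·4² + 89)/(2·74) ≡ 40/51. 51⁻¹ ≡ 78 (mod 97) since 51·78 = 3978 ≡ 1, so λ ≡ 40·78 ≡ 16.
  x = λ² - 4 - 4 = 256 - 8 ≡ 54; y = λ·(4 - 54) - 74 ≡ 96. → (54, 96)

(54, 96)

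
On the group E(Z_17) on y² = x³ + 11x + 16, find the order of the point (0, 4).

5

2P: tangent at (0, 4): λ = (3·0² + 11)/(2·4) ≡ 11/8. 8⁻¹ ≡ 15 (mod 17) since 8·15 = 120 ≡ 1, so λ ≡ 11·15 ≡ 12.
  x = λ² - 0 - 0 = 144 - 0 ≡ 8; y = λ·(0 - 8) - 4 ≡ 2. → (8, 2)
3P: (8, 2) + (0, 4). λ = (4 - 2)/(0 - 8) ≡ 2/9 mod 17. 9⁻¹ ≡ 2 (mod 17) since 9·2 = 18 ≡ 1, so λ ≡ 4.
  x = λ² - 8 - 0 = 16 - 8 ≡ 8; y = λ·(8 - 8) - 2 ≡ 15. → (8, 15)
4P: (8, 15) + (0, 4). λ = (4 - 15)/(0 - 8) ≡ 6/9 mod 17. 9⁻¹ ≡ 2 (mod 17) since 9·2 = 18 ≡ 1, so λ ≡ 12.
  x = λ² - 8 - 0 = 144 - 8 ≡ 0; y = λ·(8 - 0) - 15 ≡ 13. → (0, 13)
5P: (0, 13) + (0, 4): same x and y₁ ≡ -y₂, so the sum is O.
5P = O, so the order is 5.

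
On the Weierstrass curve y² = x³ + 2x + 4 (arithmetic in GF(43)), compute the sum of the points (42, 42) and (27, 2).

(42, 42) + (27, 2). λ = (2 - 42)/(27 - 42) ≡ 3/28 mod 43. 28⁻¹ ≡ 20 (mod 43), so λ ≡ 17.
  x = λ² - 42 - 27 = 289 - 69 ≡ 5; y = λ·(42 - 5) - 42 ≡ 28. → (5, 28)

(5, 28)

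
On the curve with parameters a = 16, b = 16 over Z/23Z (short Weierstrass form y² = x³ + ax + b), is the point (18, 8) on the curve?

yes

y² = 8² ≡ 18; x³ + 16x + 16 = 6136 ≡ 18 (mod 23). 18 = 18.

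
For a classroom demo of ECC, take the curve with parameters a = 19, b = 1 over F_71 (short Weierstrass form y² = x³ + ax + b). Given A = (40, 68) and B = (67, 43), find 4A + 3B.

(24, 62)

First 4A:
Double-and-add on 4 = (100)₂. Start with A = (40, 68) for the leading 1-bit.
double: tangent at (40, 68): λ = (3·40² + 19)/(2·68) ≡ 62/65. 65⁻¹ ≡ 59 (mod 71) since 65·59 = 3835 ≡ 1, so λ ≡ 62·59 ≡ 37.
  x = λ² - 40 - 40 = 1369 - 80 ≡ 11; y = λ·(40 - 11) - 68 ≡ 11. → (11, 11)
double: tangent at (11, 11): λ = (3·11² + 19)/(2·11) ≡ 27/22. 22⁻¹ ≡ 42 (mod 71) since 22·42 = 924 ≡ 1, so λ ≡ 27·42 ≡ 69.
  x = λ² - 11 - 11 = 4761 - 22 ≡ 53; y = λ·(11 - 53) - 11 ≡ 2. → (53, 2)
4A = (53, 2).
Next 3B:
Repeated addition: build up to 3B.
2B: tangent at (67, 43): λ = (3·67² + 19)/(2·43) ≡ 67/15. 15⁻¹ ≡ 19 (mod 71), so λ ≡ 67·19 ≡ 66.
  x = λ² - 67 - 67 = 4356 - 134 ≡ 33; y = λ·(67 - 33) - 43 ≡ 0. → (33, 0)
3B: (33, 0) + (67, 43). λ = (43 - 0)/(67 - 33) ≡ 43/34 mod 71. 34⁻¹ ≡ 23 (mod 71), so λ ≡ 66.
  x = λ² - 33 - 67 = 4356 - 100 ≡ 67; y = λ·(33 - 67) - 0 ≡ 28. → (67, 28)
3B = (67, 28).
Finally 4A + 3B:
(53, 2) + (67, 28). λ = (28 - 2)/(67 - 53) ≡ 26/14 mod 71. 14⁻¹ ≡ 66 (mod 71) since 14·66 = 924 ≡ 1, so λ ≡ 12.
  x = λ² - 53 - 67 = 144 - 120 ≡ 24; y = λ·(53 - 24) - 2 ≡ 62. → (24, 62)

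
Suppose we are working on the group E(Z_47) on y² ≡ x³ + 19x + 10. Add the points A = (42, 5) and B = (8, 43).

(15, 45)

(42, 5) + (8, 43). λ = (43 - 5)/(8 - 42) ≡ 38/13 mod 47. 13⁻¹ ≡ 29 (mod 47), so λ ≡ 21.
  x = λ² - 42 - 8 = 441 - 50 ≡ 15; y = λ·(42 - 15) - 5 ≡ 45. → (15, 45)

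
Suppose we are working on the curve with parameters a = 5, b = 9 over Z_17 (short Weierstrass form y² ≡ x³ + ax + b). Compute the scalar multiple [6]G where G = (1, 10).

(4, 5)

Repeated addition: build up to 6G.
2G: tangent at (1, 10): λ = (3·1² + 5)/(2·10) ≡ 8/3. 3⁻¹ ≡ 6 (mod 17), so λ ≡ 8·6 ≡ 14.
  x = λ² - 1 - 1 = 196 - 2 ≡ 7; y = λ·(1 - 7) - 10 ≡ 8. → (7, 8)
3G: (7, 8) + (1, 10). λ = (10 - 8)/(1 - 7) ≡ 2/11 mod 17. 11⁻¹ ≡ 14 (mod 17), so λ ≡ 11.
  x = λ² - 7 - 1 = 121 - 8 ≡ 11; y = λ·(7 - 11) - 8 ≡ 16. → (11, 16)
4G: (11, 16) + (1, 10). λ = (10 - 16)/(1 - 11) ≡ 11/7 mod 17. 7⁻¹ ≡ 5 (mod 17) since 7·5 = 35 ≡ 1, so λ ≡ 4.
  x = λ² - 11 - 1 = 16 - 12 ≡ 4; y = λ·(11 - 4) - 16 ≡ 12. → (4, 12)
5G: (4, 12) + (1, 10). λ = (10 - 12)/(1 - 4) ≡ 15/14 mod 17. 14⁻¹ ≡ 11 (mod 17), so λ ≡ 12.
  x = λ² - 4 - 1 = 144 - 5 ≡ 3; y = λ·(4 - 3) - 12 ≡ 0. → (3, 0)
6G: (3, 0) + (1, 10). λ = (10 - 0)/(1 - 3) ≡ 10/15 mod 17. 15⁻¹ ≡ 8 (mod 17), so λ ≡ 12.
  x = λ² - 3 - 1 = 144 - 4 ≡ 4; y = λ·(3 - 4) - 0 ≡ 5. → (4, 5)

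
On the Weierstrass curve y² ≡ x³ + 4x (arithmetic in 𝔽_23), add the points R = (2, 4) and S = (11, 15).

(2, 4) + (11, 15). λ = (15 - 4)/(11 - 2) ≡ 11/9 mod 23. 9⁻¹ ≡ 18 (mod 23), so λ ≡ 14.
  x = λ² - 2 - 11 = 196 - 13 ≡ 22; y = λ·(2 - 22) - 4 ≡ 15. → (22, 15)

(22, 15)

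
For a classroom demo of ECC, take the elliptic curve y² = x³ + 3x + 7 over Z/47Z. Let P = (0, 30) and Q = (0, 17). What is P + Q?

O

The two points share x = 0 and their y-coordinates satisfy 30 + 17 ≡ 0 (mod 47), so they are inverses. Their sum is O.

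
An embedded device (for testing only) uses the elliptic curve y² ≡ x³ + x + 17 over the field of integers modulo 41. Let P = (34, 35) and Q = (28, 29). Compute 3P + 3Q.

(7, 30)

First 3P:
Repeated addition: build up to 3P.
2P: tangent at (34, 35): λ = (3·34² + 1)/(2·35) ≡ 25/29. 29⁻¹ ≡ 17 (mod 41) since 29·17 = 493 ≡ 1, so λ ≡ 25·17 ≡ 15.
  x = λ² - 34 - 34 = 225 - 68 ≡ 34; y = λ·(34 - 34) - 35 ≡ 6. → (34, 6)
3P: (34, 6) + (34, 35): same x and y₁ ≡ -y₂, so the sum is the point at infinity.
3P = the point at infinity.
Next 3Q:
Repeated addition: build up to 3Q.
2Q: tangent at (28, 29): λ = (3·28² + 1)/(2·29) ≡ 16/17. 17⁻¹ ≡ 29 (mod 41), so λ ≡ 16·29 ≡ 13.
  x = λ² - 28 - 28 = 169 - 56 ≡ 31; y = λ·(28 - 31) - 29 ≡ 14. → (31, 14)
3Q: (31, 14) + (28, 29). λ = (29 - 14)/(28 - 31) ≡ 15/38 mod 41. 38⁻¹ ≡ 27 (mod 41) since 38·27 = 1026 ≡ 1, so λ ≡ 36.
  x = λ² - 31 - 28 = 1296 - 59 ≡ 7; y = λ·(31 - 7) - 14 ≡ 30. → (7, 30)
3Q = (7, 30).
Finally 3P + 3Q:
the point at infinity + (7, 30) = (7, 30) (identity).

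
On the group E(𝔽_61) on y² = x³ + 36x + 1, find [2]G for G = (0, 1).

(19, 23)

tangent at (0, 1): λ = (3·0² + 36)/(2·1) ≡ 36/2. 2⁻¹ ≡ 31 (mod 61), so λ ≡ 36·31 ≡ 18.
  x = λ² - 0 - 0 = 324 - 0 ≡ 19; y = λ·(0 - 19) - 1 ≡ 23. → (19, 23)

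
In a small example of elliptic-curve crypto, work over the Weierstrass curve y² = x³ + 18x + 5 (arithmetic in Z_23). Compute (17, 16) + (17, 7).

The two points share x = 17 and their y-coordinates satisfy 16 + 7 ≡ 0 (mod 23), so they are inverses. Their sum is ∞.

O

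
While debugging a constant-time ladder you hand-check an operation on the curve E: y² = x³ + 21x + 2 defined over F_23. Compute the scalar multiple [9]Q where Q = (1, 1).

Repeated addition: build up to 9Q.
2Q: tangent at (1, 1): λ = (3·1² + 21)/(2·1) ≡ 1/2. 2⁻¹ ≡ 12 (mod 23) since 2·12 = 24 ≡ 1, so λ ≡ 1·12 ≡ 12.
  x = λ² - 1 - 1 = 144 - 2 ≡ 4; y = λ·(1 - 4) - 1 ≡ 9. → (4, 9)
3Q: (4, 9) + (1, 1). λ = (1 - 9)/(1 - 4) ≡ 15/20 mod 23. 20⁻¹ ≡ 15 (mod 23), so λ ≡ 18.
  x = λ² - 4 - 1 = 324 - 5 ≡ 20; y = λ·(4 - 20) - 9 ≡ 2. → (20, 2)
4Q: (20, 2) + (1, 1). λ = (1 - 2)/(1 - 20) ≡ 22/4 mod 23. 4⁻¹ ≡ 6 (mod 23), so λ ≡ 17.
  x = λ² - 20 - 1 = 289 - 21 ≡ 15; y = λ·(20 - 15) - 2 ≡ 14. → (15, 14)
5Q: (15, 14) + (1, 1). λ = (1 - 14)/(1 - 15) ≡ 10/9 mod 23. 9⁻¹ ≡ 18 (mod 23) since 9·18 = 162 ≡ 1, so λ ≡ 19.
  x = λ² - 15 - 1 = 361 - 16 ≡ 0; y = λ·(15 - 0) - 14 ≡ 18. → (0, 18)
6Q: (0, 18) + (1, 1). λ = (1 - 18)/(1 - 0) ≡ 6/1 mod 23. 1⁻¹ ≡ 1 (mod 23), so λ ≡ 6.
  x = λ² - 0 - 1 = 36 - 1 ≡ 12; y = λ·(0 - 12) - 18 ≡ 2. → (12, 2)
7Q: (12, 2) + (1, 1). λ = (1 - 2)/(1 - 12) ≡ 22/12 mod 23. 12⁻¹ ≡ 2 (mod 23), so λ ≡ 21.
  x = λ² - 12 - 1 = 441 - 13 ≡ 14; y = λ·(12 - 14) - 2 ≡ 2. → (14, 2)
8Q: (14, 2) + (1, 1). λ = (1 - 2)/(1 - 14) ≡ 22/10 mod 23. 10⁻¹ ≡ 7 (mod 23) since 10·7 = 70 ≡ 1, so λ ≡ 16.
  x = λ² - 14 - 1 = 256 - 15 ≡ 11; y = λ·(14 - 11) - 2 ≡ 0. → (11, 0)
9Q: (11, 0) + (1, 1). λ = (1 - 0)/(1 - 11) ≡ 1/13 mod 23. 13⁻¹ ≡ 16 (mod 23) since 13·16 = 208 ≡ 1, so λ ≡ 16.
  x = λ² - 11 - 1 = 256 - 12 ≡ 14; y = λ·(11 - 14) - 0 ≡ 21. → (14, 21)

(14, 21)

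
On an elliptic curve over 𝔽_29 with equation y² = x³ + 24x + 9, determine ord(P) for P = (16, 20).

7

2P: tangent at (16, 20): λ = (3·16² + 24)/(2·20) ≡ 9/11. 11⁻¹ ≡ 8 (mod 29), so λ ≡ 9·8 ≡ 14.
  x = λ² - 16 - 16 = 196 - 32 ≡ 19; y = λ·(16 - 19) - 20 ≡ 25. → (19, 25)
3P: (19, 25) + (16, 20). λ = (20 - 25)/(16 - 19) ≡ 24/26 mod 29. 26⁻¹ ≡ 19 (mod 29), so λ ≡ 21.
  x = λ² - 19 - 16 = 441 - 35 ≡ 0; y = λ·(19 - 0) - 25 ≡ 26. → (0, 26)
4P: (0, 26) + (16, 20). λ = (20 - 26)/(16 - 0) ≡ 23/16 mod 29. 16⁻¹ ≡ 20 (mod 29), so λ ≡ 25.
  x = λ² - 0 - 16 = 625 - 16 ≡ 0; y = λ·(0 - 0) - 26 ≡ 3. → (0, 3)
5P: (0, 3) + (16, 20). λ = (20 - 3)/(16 - 0) ≡ 17/16 mod 29. 16⁻¹ ≡ 20 (mod 29), so λ ≡ 21.
  x = λ² - 0 - 16 = 441 - 16 ≡ 19; y = λ·(0 - 19) - 3 ≡ 4. → (19, 4)
6P: (19, 4) + (16, 20). λ = (20 - 4)/(16 - 19) ≡ 16/26 mod 29. 26⁻¹ ≡ 19 (mod 29), so λ ≡ 14.
  x = λ² - 19 - 16 = 196 - 35 ≡ 16; y = λ·(19 - 16) - 4 ≡ 9. → (16, 9)
7P: (16, 9) + (16, 20): same x and y₁ ≡ -y₂, so the sum is O.
7P = O, so the order is 7.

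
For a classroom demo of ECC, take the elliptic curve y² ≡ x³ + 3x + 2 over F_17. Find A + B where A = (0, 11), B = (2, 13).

(16, 7)

(0, 11) + (2, 13). λ = (13 - 11)/(2 - 0) ≡ 2/2 mod 17. 2⁻¹ ≡ 9 (mod 17), so λ ≡ 1.
  x = λ² - 0 - 2 = 1 - 2 ≡ 16; y = λ·(0 - 16) - 11 ≡ 7. → (16, 7)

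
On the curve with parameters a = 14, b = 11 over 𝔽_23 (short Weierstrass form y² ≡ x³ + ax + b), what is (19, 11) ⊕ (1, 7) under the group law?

(11, 1)

(19, 11) + (1, 7). λ = (7 - 11)/(1 - 19) ≡ 19/5 mod 23. 5⁻¹ ≡ 14 (mod 23) since 5·14 = 70 ≡ 1, so λ ≡ 13.
  x = λ² - 19 - 1 = 169 - 20 ≡ 11; y = λ·(19 - 11) - 11 ≡ 1. → (11, 1)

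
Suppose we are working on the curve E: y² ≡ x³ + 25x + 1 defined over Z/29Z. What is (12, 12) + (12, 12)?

(0, 28)

tangent at (12, 12): λ = (3·12² + 25)/(2·12) ≡ 22/24. 24⁻¹ ≡ 23 (mod 29), so λ ≡ 22·23 ≡ 13.
  x = λ² - 12 - 12 = 169 - 24 ≡ 0; y = λ·(12 - 0) - 12 ≡ 28. → (0, 28)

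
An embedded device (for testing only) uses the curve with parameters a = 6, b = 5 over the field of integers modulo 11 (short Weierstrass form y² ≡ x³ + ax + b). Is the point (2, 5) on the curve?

yes

y² = 5² ≡ 3; x³ + 6x + 5 = 25 ≡ 3 (mod 11). 3 = 3.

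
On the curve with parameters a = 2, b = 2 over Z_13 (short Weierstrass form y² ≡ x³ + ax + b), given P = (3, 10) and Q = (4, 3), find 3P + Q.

(3, 10)

First 3P:
Repeated addition: build up to 3P.
2P: tangent at (3, 10): λ = (3·3² + 2)/(2·10) ≡ 3/7. 7⁻¹ ≡ 2 (mod 13), so λ ≡ 3·2 ≡ 6.
  x = λ² - 3 - 3 = 36 - 6 ≡ 4; y = λ·(3 - 4) - 10 ≡ 10. → (4, 10)
3P: (4, 10) + (3, 10). λ = (10 - 10)/(3 - 4) ≡ 0/12 mod 13. 12⁻¹ ≡ 12 (mod 13), so λ ≡ 0.
  x = λ² - 4 - 3 = 0 - 7 ≡ 6; y = λ·(4 - 6) - 10 ≡ 3. → (6, 3)
3P = (6, 3).
Finally 3P + Q:
(6, 3) + (4, 3). λ = (3 - 3)/(4 - 6) ≡ 0/11 mod 13. 11⁻¹ ≡ 6 (mod 13), so λ ≡ 0.
  x = λ² - 6 - 4 = 0 - 10 ≡ 3; y = λ·(6 - 3) - 3 ≡ 10. → (3, 10)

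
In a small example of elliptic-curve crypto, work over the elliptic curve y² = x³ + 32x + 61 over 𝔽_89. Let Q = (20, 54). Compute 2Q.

(17, 0)

tangent at (20, 54): λ = (3·20² + 32)/(2·54) ≡ 75/19. 19⁻¹ ≡ 75 (mod 89) since 19·75 = 1425 ≡ 1, so λ ≡ 75·75 ≡ 18.
  x = λ² - 20 - 20 = 324 - 40 ≡ 17; y = λ·(20 - 17) - 54 ≡ 0. → (17, 0)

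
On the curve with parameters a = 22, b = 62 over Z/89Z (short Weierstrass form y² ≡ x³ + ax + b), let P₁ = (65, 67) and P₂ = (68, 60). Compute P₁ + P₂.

(65, 67) + (68, 60). λ = (60 - 67)/(68 - 65) ≡ 82/3 mod 89. 3⁻¹ ≡ 30 (mod 89) since 3·30 = 90 ≡ 1, so λ ≡ 57.
  x = λ² - 65 - 68 = 3249 - 133 ≡ 1; y = λ·(65 - 1) - 67 ≡ 21. → (1, 21)

(1, 21)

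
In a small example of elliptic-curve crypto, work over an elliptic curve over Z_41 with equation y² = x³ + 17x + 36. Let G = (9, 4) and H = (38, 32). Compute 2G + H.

(36, 21)

First 2G:
Repeated addition: build up to 2G.
2G: tangent at (9, 4): λ = (3·9² + 17)/(2·4) ≡ 14/8. 8⁻¹ ≡ 36 (mod 41) since 8·36 = 288 ≡ 1, so λ ≡ 14·36 ≡ 12.
  x = λ² - 9 - 9 = 144 - 18 ≡ 3; y = λ·(9 - 3) - 4 ≡ 27. → (3, 27)
2G = (3, 27).
Finally 2G + H:
(3, 27) + (38, 32). λ = (32 - 27)/(38 - 3) ≡ 5/35 mod 41. 35⁻¹ ≡ 34 (mod 41) since 35·34 = 1190 ≡ 1, so λ ≡ 6.
  x = λ² - 3 - 38 = 36 - 41 ≡ 36; y = λ·(3 - 36) - 27 ≡ 21. → (36, 21)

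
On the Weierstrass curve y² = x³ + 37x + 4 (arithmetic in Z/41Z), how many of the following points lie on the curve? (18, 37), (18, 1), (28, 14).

(18, 37): 37² ≡ 16, rhs ≡ 24 → off.
(18, 1): 1² ≡ 1, rhs ≡ 24 → off.
(28, 14): 14² ≡ 32, rhs ≡ 32 → on.

1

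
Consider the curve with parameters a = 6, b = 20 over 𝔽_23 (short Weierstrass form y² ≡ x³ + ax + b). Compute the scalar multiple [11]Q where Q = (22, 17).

Double-and-add on 11 = (1011)₂. Start with Q = (22, 17) for the leading 1-bit.
double: tangent at (22, 17): λ = (3·22² + 6)/(2·17) ≡ 9/11. 11⁻¹ ≡ 21 (mod 23), so λ ≡ 9·21 ≡ 5.
  x = λ² - 22 - 22 = 25 - 44 ≡ 4; y = λ·(22 - 4) - 17 ≡ 4. → (4, 4)
double: tangent at (4, 4): λ = (3·4² + 6)/(2·4) ≡ 8/8. 8⁻¹ ≡ 3 (mod 23), so λ ≡ 8·3 ≡ 1.
  x = λ² - 4 - 4 = 1 - 8 ≡ 16; y = λ·(4 - 16) - 4 ≡ 7. → (16, 7)
add Q: (16, 7) + (22, 17). λ = (17 - 7)/(22 - 16) ≡ 10/6 mod 23. 6⁻¹ ≡ 4 (mod 23) since 6·4 = 24 ≡ 1, so λ ≡ 17.
  x = λ² - 16 - 22 = 289 - 38 ≡ 21; y = λ·(16 - 21) - 7 ≡ 0. → (21, 0)
double: (21, 0) + (21, 0): same x and y₁ ≡ -y₂, so the sum is 𝒪.
add Q: 𝒪 + (22, 17) = (22, 17) (identity).

(22, 17)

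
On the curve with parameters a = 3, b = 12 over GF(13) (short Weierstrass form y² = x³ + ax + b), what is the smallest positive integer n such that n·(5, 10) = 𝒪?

9

2P: tangent at (5, 10): λ = (3·5² + 3)/(2·10) ≡ 0/7. 7⁻¹ ≡ 2 (mod 13) since 7·2 = 14 ≡ 1, so λ ≡ 0·2 ≡ 0.
  x = λ² - 5 - 5 = 0 - 10 ≡ 3; y = λ·(5 - 3) - 10 ≡ 3. → (3, 3)
3P: (3, 3) + (5, 10). λ = (10 - 3)/(5 - 3) ≡ 7/2 mod 13. 2⁻¹ ≡ 7 (mod 13), so λ ≡ 10.
  x = λ² - 3 - 5 = 100 - 8 ≡ 1; y = λ·(3 - 1) - 3 ≡ 4. → (1, 4)
4P: (1, 4) + (5, 10). λ = (10 - 4)/(5 - 1) ≡ 6/4 mod 13. 4⁻¹ ≡ 10 (mod 13), so λ ≡ 8.
  x = λ² - 1 - 5 = 64 - 6 ≡ 6; y = λ·(1 - 6) - 4 ≡ 8. → (6, 8)
5P: (6, 8) + (5, 10). λ = (10 - 8)/(5 - 6) ≡ 2/12 mod 13. 12⁻¹ ≡ 12 (mod 13) since 12·12 = 144 ≡ 1, so λ ≡ 11.
  x = λ² - 6 - 5 = 121 - 11 ≡ 6; y = λ·(6 - 6) - 8 ≡ 5. → (6, 5)
6P: (6, 5) + (5, 10). λ = (10 - 5)/(5 - 6) ≡ 5/12 mod 13. 12⁻¹ ≡ 12 (mod 13), so λ ≡ 8.
  x = λ² - 6 - 5 = 64 - 11 ≡ 1; y = λ·(6 - 1) - 5 ≡ 9. → (1, 9)
7P: (1, 9) + (5, 10). λ = (10 - 9)/(5 - 1) ≡ 1/4 mod 13. 4⁻¹ ≡ 10 (mod 13), so λ ≡ 10.
  x = λ² - 1 - 5 = 100 - 6 ≡ 3; y = λ·(1 - 3) - 9 ≡ 10. → (3, 10)
8P: (3, 10) + (5, 10). λ = (10 - 10)/(5 - 3) ≡ 0/2 mod 13. 2⁻¹ ≡ 7 (mod 13) since 2·7 = 14 ≡ 1, so λ ≡ 0.
  x = λ² - 3 - 5 = 0 - 8 ≡ 5; y = λ·(3 - 5) - 10 ≡ 3. → (5, 3)
9P: (5, 3) + (5, 10): same x and y₁ ≡ -y₂, so the sum is 𝒪.
9P = 𝒪, so the order is 9.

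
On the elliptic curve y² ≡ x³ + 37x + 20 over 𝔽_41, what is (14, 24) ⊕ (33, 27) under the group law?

(14, 24) + (33, 27). λ = (27 - 24)/(33 - 14) ≡ 3/19 mod 41. 19⁻¹ ≡ 13 (mod 41) since 19·13 = 247 ≡ 1, so λ ≡ 39.
  x = λ² - 14 - 33 = 1521 - 47 ≡ 39; y = λ·(14 - 39) - 24 ≡ 26. → (39, 26)

(39, 26)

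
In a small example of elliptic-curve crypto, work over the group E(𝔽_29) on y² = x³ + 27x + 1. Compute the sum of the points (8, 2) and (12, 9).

(8, 2) + (12, 9). λ = (9 - 2)/(12 - 8) ≡ 7/4 mod 29. 4⁻¹ ≡ 22 (mod 29) since 4·22 = 88 ≡ 1, so λ ≡ 9.
  x = λ² - 8 - 12 = 81 - 20 ≡ 3; y = λ·(8 - 3) - 2 ≡ 14. → (3, 14)

(3, 14)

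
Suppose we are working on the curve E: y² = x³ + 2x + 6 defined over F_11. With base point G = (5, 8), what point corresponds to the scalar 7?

O

Repeated addition: build up to 7G.
2G: tangent at (5, 8): λ = (3·5² + 2)/(2·8) ≡ 0/5. 5⁻¹ ≡ 9 (mod 11), so λ ≡ 0·9 ≡ 0.
  x = λ² - 5 - 5 = 0 - 10 ≡ 1; y = λ·(5 - 1) - 8 ≡ 3. → (1, 3)
3G: (1, 3) + (5, 8). λ = (8 - 3)/(5 - 1) ≡ 5/4 mod 11. 4⁻¹ ≡ 3 (mod 11), so λ ≡ 4.
  x = λ² - 1 - 5 = 16 - 6 ≡ 10; y = λ·(1 - 10) - 3 ≡ 5. → (10, 5)
4G: (10, 5) + (5, 8). λ = (8 - 5)/(5 - 10) ≡ 3/6 mod 11. 6⁻¹ ≡ 2 (mod 11), so λ ≡ 6.
  x = λ² - 10 - 5 = 36 - 15 ≡ 10; y = λ·(10 - 10) - 5 ≡ 6. → (10, 6)
5G: (10, 6) + (5, 8). λ = (8 - 6)/(5 - 10) ≡ 2/6 mod 11. 6⁻¹ ≡ 2 (mod 11) since 6·2 = 12 ≡ 1, so λ ≡ 4.
  x = λ² - 10 - 5 = 16 - 15 ≡ 1; y = λ·(10 - 1) - 6 ≡ 8. → (1, 8)
6G: (1, 8) + (5, 8). λ = (8 - 8)/(5 - 1) ≡ 0/4 mod 11. 4⁻¹ ≡ 3 (mod 11) since 4·3 = 12 ≡ 1, so λ ≡ 0.
  x = λ² - 1 - 5 = 0 - 6 ≡ 5; y = λ·(1 - 5) - 8 ≡ 3. → (5, 3)
7G: (5, 3) + (5, 8): same x and y₁ ≡ -y₂, so the sum is O.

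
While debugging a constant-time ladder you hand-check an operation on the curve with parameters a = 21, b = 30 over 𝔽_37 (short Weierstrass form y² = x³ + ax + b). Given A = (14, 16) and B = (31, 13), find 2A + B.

(17, 34)

First 2A:
Repeated addition: build up to 2A.
2A: tangent at (14, 16): λ = (3·14² + 21)/(2·16) ≡ 17/32. 32⁻¹ ≡ 22 (mod 37) since 32·22 = 704 ≡ 1, so λ ≡ 17·22 ≡ 4.
  x = λ² - 14 - 14 = 16 - 28 ≡ 25; y = λ·(14 - 25) - 16 ≡ 14. → (25, 14)
2A = (25, 14).
Finally 2A + B:
(25, 14) + (31, 13). λ = (13 - 14)/(31 - 25) ≡ 36/6 mod 37. 6⁻¹ ≡ 31 (mod 37) since 6·31 = 186 ≡ 1, so λ ≡ 6.
  x = λ² - 25 - 31 = 36 - 56 ≡ 17; y = λ·(25 - 17) - 14 ≡ 34. → (17, 34)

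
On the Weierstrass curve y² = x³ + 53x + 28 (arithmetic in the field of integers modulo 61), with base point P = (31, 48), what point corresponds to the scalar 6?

(13, 13)

Double-and-add on 6 = (110)₂. Start with P = (31, 48) for the leading 1-bit.
double: tangent at (31, 48): λ = (3·31² + 53)/(2·48) ≡ 8/35. 35⁻¹ ≡ 7 (mod 61), so λ ≡ 8·7 ≡ 56.
  x = λ² - 31 - 31 = 3136 - 62 ≡ 24; y = λ·(31 - 24) - 48 ≡ 39. → (24, 39)
add P: (24, 39) + (31, 48). λ = (48 - 39)/(31 - 24) ≡ 9/7 mod 61. 7⁻¹ ≡ 35 (mod 61), so λ ≡ 10.
  x = λ² - 24 - 31 = 100 - 55 ≡ 45; y = λ·(24 - 45) - 39 ≡ 56. → (45, 56)
double: tangent at (45, 56): λ = (3·45² + 53)/(2·56) ≡ 28/51. 51⁻¹ ≡ 6 (mod 61) since 51·6 = 306 ≡ 1, so λ ≡ 28·6 ≡ 46.
  x = λ² - 45 - 45 = 2116 - 90 ≡ 13; y = λ·(45 - 13) - 56 ≡ 13. → (13, 13)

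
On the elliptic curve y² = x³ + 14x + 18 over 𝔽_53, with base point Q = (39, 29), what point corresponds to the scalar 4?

Repeated addition: build up to 4Q.
2Q: tangent at (39, 29): λ = (3·39² + 14)/(2·29) ≡ 19/5. 5⁻¹ ≡ 32 (mod 53), so λ ≡ 19·32 ≡ 25.
  x = λ² - 39 - 39 = 625 - 78 ≡ 17; y = λ·(39 - 17) - 29 ≡ 44. → (17, 44)
3Q: (17, 44) + (39, 29). λ = (29 - 44)/(39 - 17) ≡ 38/22 mod 53. 22⁻¹ ≡ 41 (mod 53), so λ ≡ 21.
  x = λ² - 17 - 39 = 441 - 56 ≡ 14; y = λ·(17 - 14) - 44 ≡ 19. → (14, 19)
4Q: (14, 19) + (39, 29). λ = (29 - 19)/(39 - 14) ≡ 10/25 mod 53. 25⁻¹ ≡ 17 (mod 53), so λ ≡ 11.
  x = λ² - 14 - 39 = 121 - 53 ≡ 15; y = λ·(14 - 15) - 19 ≡ 23. → (15, 23)

(15, 23)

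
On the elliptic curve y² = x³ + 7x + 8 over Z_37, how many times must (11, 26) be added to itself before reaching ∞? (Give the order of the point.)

2P: tangent at (11, 26): λ = (3·11² + 7)/(2·26) ≡ 0/15. 15⁻¹ ≡ 5 (mod 37), so λ ≡ 0·5 ≡ 0.
  x = λ² - 11 - 11 = 0 - 22 ≡ 15; y = λ·(11 - 15) - 26 ≡ 11. → (15, 11)
3P: (15, 11) + (11, 26). λ = (26 - 11)/(11 - 15) ≡ 15/33 mod 37. 33⁻¹ ≡ 9 (mod 37) since 33·9 = 297 ≡ 1, so λ ≡ 24.
  x = λ² - 15 - 11 = 576 - 26 ≡ 32; y = λ·(15 - 32) - 11 ≡ 25. → (32, 25)
4P: (32, 25) + (11, 26). λ = (26 - 25)/(11 - 32) ≡ 1/16 mod 37. 16⁻¹ ≡ 7 (mod 37) since 16·7 = 112 ≡ 1, so λ ≡ 7.
  x = λ² - 32 - 11 = 49 - 43 ≡ 6; y = λ·(32 - 6) - 25 ≡ 9. → (6, 9)
5P: (6, 9) + (11, 26). λ = (26 - 9)/(11 - 6) ≡ 17/5 mod 37. 5⁻¹ ≡ 15 (mod 37) since 5·15 = 75 ≡ 1, so λ ≡ 33.
  x = λ² - 6 - 11 = 1089 - 17 ≡ 36; y = λ·(6 - 36) - 9 ≡ 0. → (36, 0)
6P: (36, 0) + (11, 26). λ = (26 - 0)/(11 - 36) ≡ 26/12 mod 37. 12⁻¹ ≡ 34 (mod 37), so λ ≡ 33.
  x = λ² - 36 - 11 = 1089 - 47 ≡ 6; y = λ·(36 - 6) - 0 ≡ 28. → (6, 28)
7P: (6, 28) + (11, 26). λ = (26 - 28)/(11 - 6) ≡ 35/5 mod 37. 5⁻¹ ≡ 15 (mod 37) since 5·15 = 75 ≡ 1, so λ ≡ 7.
  x = λ² - 6 - 11 = 49 - 17 ≡ 32; y = λ·(6 - 32) - 28 ≡ 12. → (32, 12)
8P: (32, 12) + (11, 26). λ = (26 - 12)/(11 - 32) ≡ 14/16 mod 37. 16⁻¹ ≡ 7 (mod 37), so λ ≡ 24.
  x = λ² - 32 - 11 = 576 - 43 ≡ 15; y = λ·(32 - 15) - 12 ≡ 26. → (15, 26)
9P: (15, 26) + (11, 26). λ = (26 - 26)/(11 - 15) ≡ 0/33 mod 37. 33⁻¹ ≡ 9 (mod 37), so λ ≡ 0.
  x = λ² - 15 - 11 = 0 - 26 ≡ 11; y = λ·(15 - 11) - 26 ≡ 11. → (11, 11)
10P: (11, 11) + (11, 26): same x and y₁ ≡ -y₂, so the sum is ∞.
10P = ∞, so the order is 10.

10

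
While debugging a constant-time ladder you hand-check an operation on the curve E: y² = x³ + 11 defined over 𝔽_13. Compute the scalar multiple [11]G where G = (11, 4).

Double-and-add on 11 = (1011)₂. Start with G = (11, 4) for the leading 1-bit.
double: tangent at (11, 4): λ = (3·11² + 0)/(2·4) ≡ 12/8. 8⁻¹ ≡ 5 (mod 13), so λ ≡ 12·5 ≡ 8.
  x = λ² - 11 - 11 = 64 - 22 ≡ 3; y = λ·(11 - 3) - 4 ≡ 8. → (3, 8)
double: tangent at (3, 8): λ = (3·3² + 0)/(2·8) ≡ 1/3. 3⁻¹ ≡ 9 (mod 13), so λ ≡ 1·9 ≡ 9.
  x = λ² - 3 - 3 = 81 - 6 ≡ 10; y = λ·(3 - 10) - 8 ≡ 7. → (10, 7)
add G: (10, 7) + (11, 4). λ = (4 - 7)/(11 - 10) ≡ 10/1 mod 13. 1⁻¹ ≡ 1 (mod 13) since 1·1 = 1 ≡ 1, so λ ≡ 10.
  x = λ² - 10 - 11 = 100 - 21 ≡ 1; y = λ·(10 - 1) - 7 ≡ 5. → (1, 5)
double: tangent at (1, 5): λ = (3·1² + 0)/(2·5) ≡ 3/10. 10⁻¹ ≡ 4 (mod 13), so λ ≡ 3·4 ≡ 12.
  x = λ² - 1 - 1 = 144 - 2 ≡ 12; y = λ·(1 - 12) - 5 ≡ 6. → (12, 6)
add G: (12, 6) + (11, 4). λ = (4 - 6)/(11 - 12) ≡ 11/12 mod 13. 12⁻¹ ≡ 12 (mod 13), so λ ≡ 2.
  x = λ² - 12 - 11 = 4 - 23 ≡ 7; y = λ·(12 - 7) - 6 ≡ 4. → (7, 4)

(7, 4)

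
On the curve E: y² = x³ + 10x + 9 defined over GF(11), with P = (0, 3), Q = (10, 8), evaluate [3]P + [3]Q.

(7, 2)

First 3P:
Repeated addition: build up to 3P.
2P: tangent at (0, 3): λ = (3·0² + 10)/(2·3) ≡ 10/6. 6⁻¹ ≡ 2 (mod 11), so λ ≡ 10·2 ≡ 9.
  x = λ² - 0 - 0 = 81 - 0 ≡ 4; y = λ·(0 - 4) - 3 ≡ 5. → (4, 5)
3P: (4, 5) + (0, 3). λ = (3 - 5)/(0 - 4) ≡ 9/7 mod 11. 7⁻¹ ≡ 8 (mod 11), so λ ≡ 6.
  x = λ² - 4 - 0 = 36 - 4 ≡ 10; y = λ·(4 - 10) - 5 ≡ 3. → (10, 3)
3P = (10, 3).
Next 3Q:
Repeated addition: build up to 3Q.
2Q: tangent at (10, 8): λ = (3·10² + 10)/(2·8) ≡ 2/5. 5⁻¹ ≡ 9 (mod 11) since 5·9 = 45 ≡ 1, so λ ≡ 2·9 ≡ 7.
  x = λ² - 10 - 10 = 49 - 20 ≡ 7; y = λ·(10 - 7) - 8 ≡ 2. → (7, 2)
3Q: (7, 2) + (10, 8). λ = (8 - 2)/(10 - 7) ≡ 6/3 mod 11. 3⁻¹ ≡ 4 (mod 11) since 3·4 = 12 ≡ 1, so λ ≡ 2.
  x = λ² - 7 - 10 = 4 - 17 ≡ 9; y = λ·(7 - 9) - 2 ≡ 5. → (9, 5)
3Q = (9, 5).
Finally 3P + 3Q:
(10, 3) + (9, 5). λ = (5 - 3)/(9 - 10) ≡ 2/10 mod 11. 10⁻¹ ≡ 10 (mod 11), so λ ≡ 9.
  x = λ² - 10 - 9 = 81 - 19 ≡ 7; y = λ·(10 - 7) - 3 ≡ 2. → (7, 2)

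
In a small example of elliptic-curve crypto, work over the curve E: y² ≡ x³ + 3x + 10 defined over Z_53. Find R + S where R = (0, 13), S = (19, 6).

(0, 13) + (19, 6). λ = (6 - 13)/(19 - 0) ≡ 46/19 mod 53. 19⁻¹ ≡ 14 (mod 53), so λ ≡ 8.
  x = λ² - 0 - 19 = 64 - 19 ≡ 45; y = λ·(0 - 45) - 13 ≡ 51. → (45, 51)

(45, 51)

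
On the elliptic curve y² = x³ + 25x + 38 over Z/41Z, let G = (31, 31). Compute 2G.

tangent at (31, 31): λ = (3·31² + 25)/(2·31) ≡ 38/21. 21⁻¹ ≡ 2 (mod 41), so λ ≡ 38·2 ≡ 35.
  x = λ² - 31 - 31 = 1225 - 62 ≡ 15; y = λ·(31 - 15) - 31 ≡ 37. → (15, 37)

(15, 37)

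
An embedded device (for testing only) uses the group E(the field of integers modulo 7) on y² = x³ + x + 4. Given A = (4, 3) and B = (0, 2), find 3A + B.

First 3A:
Repeated addition: build up to 3A.
2A: tangent at (4, 3): λ = (3·4² + 1)/(2·3) ≡ 0/6. 6⁻¹ ≡ 6 (mod 7) since 6·6 = 36 ≡ 1, so λ ≡ 0·6 ≡ 0.
  x = λ² - 4 - 4 = 0 - 8 ≡ 6; y = λ·(4 - 6) - 3 ≡ 4. → (6, 4)
3A: (6, 4) + (4, 3). λ = (3 - 4)/(4 - 6) ≡ 6/5 mod 7. 5⁻¹ ≡ 3 (mod 7), so λ ≡ 4.
  x = λ² - 6 - 4 = 16 - 10 ≡ 6; y = λ·(6 - 6) - 4 ≡ 3. → (6, 3)
3A = (6, 3).
Finally 3A + B:
(6, 3) + (0, 2). λ = (2 - 3)/(0 - 6) ≡ 6/1 mod 7. 1⁻¹ ≡ 1 (mod 7), so λ ≡ 6.
  x = λ² - 6 - 0 = 36 - 6 ≡ 2; y = λ·(6 - 2) - 3 ≡ 0. → (2, 0)

(2, 0)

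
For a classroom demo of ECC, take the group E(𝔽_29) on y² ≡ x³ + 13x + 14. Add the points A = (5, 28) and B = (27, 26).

(3, 14)

(5, 28) + (27, 26). λ = (26 - 28)/(27 - 5) ≡ 27/22 mod 29. 22⁻¹ ≡ 4 (mod 29), so λ ≡ 21.
  x = λ² - 5 - 27 = 441 - 32 ≡ 3; y = λ·(5 - 3) - 28 ≡ 14. → (3, 14)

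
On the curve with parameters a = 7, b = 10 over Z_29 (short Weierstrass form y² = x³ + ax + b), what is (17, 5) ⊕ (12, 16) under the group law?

(17, 5) + (12, 16). λ = (16 - 5)/(12 - 17) ≡ 11/24 mod 29. 24⁻¹ ≡ 23 (mod 29), so λ ≡ 21.
  x = λ² - 17 - 12 = 441 - 29 ≡ 6; y = λ·(17 - 6) - 5 ≡ 23. → (6, 23)

(6, 23)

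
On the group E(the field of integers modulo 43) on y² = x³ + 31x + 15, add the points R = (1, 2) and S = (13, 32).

(1, 2) + (13, 32). λ = (32 - 2)/(13 - 1) ≡ 30/12 mod 43. 12⁻¹ ≡ 18 (mod 43) since 12·18 = 216 ≡ 1, so λ ≡ 24.
  x = λ² - 1 - 13 = 576 - 14 ≡ 3; y = λ·(1 - 3) - 2 ≡ 36. → (3, 36)

(3, 36)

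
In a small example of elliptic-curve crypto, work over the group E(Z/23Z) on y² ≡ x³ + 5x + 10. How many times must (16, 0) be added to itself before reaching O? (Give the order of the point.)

2P: (16, 0) + (16, 0): same x and y₁ ≡ -y₂, so the sum is O.
2P = O, so the order is 2.

2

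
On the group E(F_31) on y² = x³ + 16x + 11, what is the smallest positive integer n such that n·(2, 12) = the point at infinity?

11

2P: tangent at (2, 12): λ = (3·2² + 16)/(2·12) ≡ 28/24. 24⁻¹ ≡ 22 (mod 31) since 24·22 = 528 ≡ 1, so λ ≡ 28·22 ≡ 27.
  x = λ² - 2 - 2 = 729 - 4 ≡ 12; y = λ·(2 - 12) - 12 ≡ 28. → (12, 28)
3P: (12, 28) + (2, 12). λ = (12 - 28)/(2 - 12) ≡ 15/21 mod 31. 21⁻¹ ≡ 3 (mod 31), so λ ≡ 14.
  x = λ² - 12 - 2 = 196 - 14 ≡ 27; y = λ·(12 - 27) - 28 ≡ 10. → (27, 10)
4P: (27, 10) + (2, 12). λ = (12 - 10)/(2 - 27) ≡ 2/6 mod 31. 6⁻¹ ≡ 26 (mod 31), so λ ≡ 21.
  x = λ² - 27 - 2 = 441 - 29 ≡ 9; y = λ·(27 - 9) - 10 ≡ 27. → (9, 27)
5P: (9, 27) + (2, 12). λ = (12 - 27)/(2 - 9) ≡ 16/24 mod 31. 24⁻¹ ≡ 22 (mod 31), so λ ≡ 11.
  x = λ² - 9 - 2 = 121 - 11 ≡ 17; y = λ·(9 - 17) - 27 ≡ 9. → (17, 9)
6P: (17, 9) + (2, 12). λ = (12 - 9)/(2 - 17) ≡ 3/16 mod 31. 16⁻¹ ≡ 2 (mod 31), so λ ≡ 6.
  x = λ² - 17 - 2 = 36 - 19 ≡ 17; y = λ·(17 - 17) - 9 ≡ 22. → (17, 22)
7P: (17, 22) + (2, 12). λ = (12 - 22)/(2 - 17) ≡ 21/16 mod 31. 16⁻¹ ≡ 2 (mod 31) since 16·2 = 32 ≡ 1, so λ ≡ 11.
  x = λ² - 17 - 2 = 121 - 19 ≡ 9; y = λ·(17 - 9) - 22 ≡ 4. → (9, 4)
8P: (9, 4) + (2, 12). λ = (12 - 4)/(2 - 9) ≡ 8/24 mod 31. 24⁻¹ ≡ 22 (mod 31), so λ ≡ 21.
  x = λ² - 9 - 2 = 441 - 11 ≡ 27; y = λ·(9 - 27) - 4 ≡ 21. → (27, 21)
9P: (27, 21) + (2, 12). λ = (12 - 21)/(2 - 27) ≡ 22/6 mod 31. 6⁻¹ ≡ 26 (mod 31) since 6·26 = 156 ≡ 1, so λ ≡ 14.
  x = λ² - 27 - 2 = 196 - 29 ≡ 12; y = λ·(27 - 12) - 21 ≡ 3. → (12, 3)
10P: (12, 3) + (2, 12). λ = (12 - 3)/(2 - 12) ≡ 9/21 mod 31. 21⁻¹ ≡ 3 (mod 31) since 21·3 = 63 ≡ 1, so λ ≡ 27.
  x = λ² - 12 - 2 = 729 - 14 ≡ 2; y = λ·(12 - 2) - 3 ≡ 19. → (2, 19)
11P: (2, 19) + (2, 12): same x and y₁ ≡ -y₂, so the sum is the point at infinity.
11P = the point at infinity, so the order is 11.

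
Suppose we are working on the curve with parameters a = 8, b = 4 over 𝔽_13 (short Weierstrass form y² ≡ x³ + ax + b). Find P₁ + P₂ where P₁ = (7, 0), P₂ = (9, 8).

(7, 0) + (9, 8). λ = (8 - 0)/(9 - 7) ≡ 8/2 mod 13. 2⁻¹ ≡ 7 (mod 13) since 2·7 = 14 ≡ 1, so λ ≡ 4.
  x = λ² - 7 - 9 = 16 - 16 ≡ 0; y = λ·(7 - 0) - 0 ≡ 2. → (0, 2)

(0, 2)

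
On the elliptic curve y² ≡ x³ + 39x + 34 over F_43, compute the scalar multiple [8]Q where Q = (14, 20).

(3, 36)

Repeated addition: build up to 8Q.
2Q: tangent at (14, 20): λ = (3·14² + 39)/(2·20) ≡ 25/40. 40⁻¹ ≡ 14 (mod 43), so λ ≡ 25·14 ≡ 6.
  x = λ² - 14 - 14 = 36 - 28 ≡ 8; y = λ·(14 - 8) - 20 ≡ 16. → (8, 16)
3Q: (8, 16) + (14, 20). λ = (20 - 16)/(14 - 8) ≡ 4/6 mod 43. 6⁻¹ ≡ 36 (mod 43) since 6·36 = 216 ≡ 1, so λ ≡ 15.
  x = λ² - 8 - 14 = 225 - 22 ≡ 31; y = λ·(8 - 31) - 16 ≡ 26. → (31, 26)
4Q: (31, 26) + (14, 20). λ = (20 - 26)/(14 - 31) ≡ 37/26 mod 43. 26⁻¹ ≡ 5 (mod 43) since 26·5 = 130 ≡ 1, so λ ≡ 13.
  x = λ² - 31 - 14 = 169 - 45 ≡ 38; y = λ·(31 - 38) - 26 ≡ 12. → (38, 12)
5Q: (38, 12) + (14, 20). λ = (20 - 12)/(14 - 38) ≡ 8/19 mod 43. 19⁻¹ ≡ 34 (mod 43), so λ ≡ 14.
  x = λ² - 38 - 14 = 196 - 52 ≡ 15; y = λ·(38 - 15) - 12 ≡ 9. → (15, 9)
6Q: (15, 9) + (14, 20). λ = (20 - 9)/(14 - 15) ≡ 11/42 mod 43. 42⁻¹ ≡ 42 (mod 43) since 42·42 = 1764 ≡ 1, so λ ≡ 32.
  x = λ² - 15 - 14 = 1024 - 29 ≡ 6; y = λ·(15 - 6) - 9 ≡ 21. → (6, 21)
7Q: (6, 21) + (14, 20). λ = (20 - 21)/(14 - 6) ≡ 42/8 mod 43. 8⁻¹ ≡ 27 (mod 43) since 8·27 = 216 ≡ 1, so λ ≡ 16.
  x = λ² - 6 - 14 = 256 - 20 ≡ 21; y = λ·(6 - 21) - 21 ≡ 40. → (21, 40)
8Q: (21, 40) + (14, 20). λ = (20 - 40)/(14 - 21) ≡ 23/36 mod 43. 36⁻¹ ≡ 6 (mod 43) since 36·6 = 216 ≡ 1, so λ ≡ 9.
  x = λ² - 21 - 14 = 81 - 35 ≡ 3; y = λ·(21 - 3) - 40 ≡ 36. → (3, 36)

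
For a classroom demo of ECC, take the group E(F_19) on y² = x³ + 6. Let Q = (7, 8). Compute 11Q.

(8, 9)

Double-and-add on 11 = (1011)₂. Start with Q = (7, 8) for the leading 1-bit.
double: tangent at (7, 8): λ = (3·7² + 0)/(2·8) ≡ 14/16. 16⁻¹ ≡ 6 (mod 19), so λ ≡ 14·6 ≡ 8.
  x = λ² - 7 - 7 = 64 - 14 ≡ 12; y = λ·(7 - 12) - 8 ≡ 9. → (12, 9)
double: tangent at (12, 9): λ = (3·12² + 0)/(2·9) ≡ 14/18. 18⁻¹ ≡ 18 (mod 19), so λ ≡ 14·18 ≡ 5.
  x = λ² - 12 - 12 = 25 - 24 ≡ 1; y = λ·(12 - 1) - 9 ≡ 8. → (1, 8)
add Q: (1, 8) + (7, 8). λ = (8 - 8)/(7 - 1) ≡ 0/6 mod 19. 6⁻¹ ≡ 16 (mod 19), so λ ≡ 0.
  x = λ² - 1 - 7 = 0 - 8 ≡ 11; y = λ·(1 - 11) - 8 ≡ 11. → (11, 11)
double: tangent at (11, 11): λ = (3·11² + 0)/(2·11) ≡ 2/3. 3⁻¹ ≡ 13 (mod 19), so λ ≡ 2·13 ≡ 7.
  x = λ² - 11 - 11 = 49 - 22 ≡ 8; y = λ·(11 - 8) - 11 ≡ 10. → (8, 10)
add Q: (8, 10) + (7, 8). λ = (8 - 10)/(7 - 8) ≡ 17/18 mod 19. 18⁻¹ ≡ 18 (mod 19) since 18·18 = 324 ≡ 1, so λ ≡ 2.
  x = λ² - 8 - 7 = 4 - 15 ≡ 8; y = λ·(8 - 8) - 10 ≡ 9. → (8, 9)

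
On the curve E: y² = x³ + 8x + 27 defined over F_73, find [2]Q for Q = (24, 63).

tangent at (24, 63): λ = (3·24² + 8)/(2·63) ≡ 57/53. 53⁻¹ ≡ 62 (mod 73), so λ ≡ 57·62 ≡ 30.
  x = λ² - 24 - 24 = 900 - 48 ≡ 49; y = λ·(24 - 49) - 63 ≡ 63. → (49, 63)

(49, 63)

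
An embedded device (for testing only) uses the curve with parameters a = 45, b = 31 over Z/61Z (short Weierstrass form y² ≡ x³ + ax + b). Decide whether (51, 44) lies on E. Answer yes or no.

yes

y² = 44² ≡ 45; x³ + 45x + 31 = 134977 ≡ 45 (mod 61). 45 = 45.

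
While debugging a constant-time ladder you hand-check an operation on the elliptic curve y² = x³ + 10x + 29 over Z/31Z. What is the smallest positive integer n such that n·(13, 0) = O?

2

2P: (13, 0) + (13, 0): same x and y₁ ≡ -y₂, so the sum is O.
2P = O, so the order is 2.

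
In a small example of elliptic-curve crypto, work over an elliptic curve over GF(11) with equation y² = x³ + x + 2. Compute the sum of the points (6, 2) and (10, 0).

(9, 5)

(6, 2) + (10, 0). λ = (0 - 2)/(10 - 6) ≡ 9/4 mod 11. 4⁻¹ ≡ 3 (mod 11), so λ ≡ 5.
  x = λ² - 6 - 10 = 25 - 16 ≡ 9; y = λ·(6 - 9) - 2 ≡ 5. → (9, 5)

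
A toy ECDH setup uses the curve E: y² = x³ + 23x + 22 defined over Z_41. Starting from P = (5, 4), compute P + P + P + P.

(8, 29)

Double-and-add on 4 = (100)₂. Start with P = (5, 4) for the leading 1-bit.
double: tangent at (5, 4): λ = (3·5² + 23)/(2·4) ≡ 16/8. 8⁻¹ ≡ 36 (mod 41) since 8·36 = 288 ≡ 1, so λ ≡ 16·36 ≡ 2.
  x = λ² - 5 - 5 = 4 - 10 ≡ 35; y = λ·(5 - 35) - 4 ≡ 18. → (35, 18)
double: tangent at (35, 18): λ = (3·35² + 23)/(2·18) ≡ 8/36. 36⁻¹ ≡ 8 (mod 41), so λ ≡ 8·8 ≡ 23.
  x = λ² - 35 - 35 = 529 - 70 ≡ 8; y = λ·(35 - 8) - 18 ≡ 29. → (8, 29)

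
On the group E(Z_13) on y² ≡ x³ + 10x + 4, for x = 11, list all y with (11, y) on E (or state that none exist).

none

x³ + 10x + 4 = 1445 ≡ 2 (mod 13).
2 is a non-residue mod 13; no y exists.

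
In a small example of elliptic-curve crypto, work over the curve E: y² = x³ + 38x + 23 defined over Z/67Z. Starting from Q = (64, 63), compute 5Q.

(0, 31)

Double-and-add on 5 = (101)₂. Start with Q = (64, 63) for the leading 1-bit.
double: tangent at (64, 63): λ = (3·64² + 38)/(2·63) ≡ 65/59. 59⁻¹ ≡ 25 (mod 67), so λ ≡ 65·25 ≡ 17.
  x = λ² - 64 - 64 = 289 - 128 ≡ 27; y = λ·(64 - 27) - 63 ≡ 30. → (27, 30)
double: tangent at (27, 30): λ = (3·27² + 38)/(2·30) ≡ 14/60. 60⁻¹ ≡ 19 (mod 67) since 60·19 = 1140 ≡ 1, so λ ≡ 14·19 ≡ 65.
  x = λ² - 27 - 27 = 4225 - 54 ≡ 17; y = λ·(27 - 17) - 30 ≡ 17. → (17, 17)
add Q: (17, 17) + (64, 63). λ = (63 - 17)/(64 - 17) ≡ 46/47 mod 67. 47⁻¹ ≡ 10 (mod 67), so λ ≡ 58.
  x = λ² - 17 - 64 = 3364 - 81 ≡ 0; y = λ·(17 - 0) - 17 ≡ 31. → (0, 31)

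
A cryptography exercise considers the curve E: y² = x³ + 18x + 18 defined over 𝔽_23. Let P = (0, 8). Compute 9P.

Double-and-add on 9 = (1001)₂. Start with P = (0, 8) for the leading 1-bit.
double: tangent at (0, 8): λ = (3·0² + 18)/(2·8) ≡ 18/16. 16⁻¹ ≡ 13 (mod 23), so λ ≡ 18·13 ≡ 4.
  x = λ² - 0 - 0 = 16 - 0 ≡ 16; y = λ·(0 - 16) - 8 ≡ 20. → (16, 20)
double: tangent at (16, 20): λ = (3·16² + 18)/(2·20) ≡ 4/17. 17⁻¹ ≡ 19 (mod 23) since 17·19 = 323 ≡ 1, so λ ≡ 4·19 ≡ 7.
  x = λ² - 16 - 16 = 49 - 32 ≡ 17; y = λ·(16 - 17) - 20 ≡ 19. → (17, 19)
double: tangent at (17, 19): λ = (3·17² + 18)/(2·19) ≡ 11/15. 15⁻¹ ≡ 20 (mod 23) since 15·20 = 300 ≡ 1, so λ ≡ 11·20 ≡ 13.
  x = λ² - 17 - 17 = 169 - 34 ≡ 20; y = λ·(17 - 20) - 19 ≡ 11. → (20, 11)
add P: (20, 11) + (0, 8). λ = (8 - 11)/(0 - 20) ≡ 20/3 mod 23. 3⁻¹ ≡ 8 (mod 23), so λ ≡ 22.
  x = λ² - 20 - 0 = 484 - 20 ≡ 4; y = λ·(20 - 4) - 11 ≡ 19. → (4, 19)

(4, 19)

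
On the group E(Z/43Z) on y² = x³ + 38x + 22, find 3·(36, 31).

Write G = (36, 31).
Repeated addition: build up to 3G.
2G: tangent at (36, 31): λ = (3·36² + 38)/(2·31) ≡ 13/19. 19⁻¹ ≡ 34 (mod 43), so λ ≡ 13·34 ≡ 12.
  x = λ² - 36 - 36 = 144 - 72 ≡ 29; y = λ·(36 - 29) - 31 ≡ 10. → (29, 10)
3G: (29, 10) + (36, 31). λ = (31 - 10)/(36 - 29) ≡ 21/7 mod 43. 7⁻¹ ≡ 37 (mod 43), so λ ≡ 3.
  x = λ² - 29 - 36 = 9 - 65 ≡ 30; y = λ·(29 - 30) - 10 ≡ 30. → (30, 30)

(30, 30)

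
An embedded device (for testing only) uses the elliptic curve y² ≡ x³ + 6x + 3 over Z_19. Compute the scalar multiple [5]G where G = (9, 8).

(13, 13)

Repeated addition: build up to 5G.
2G: tangent at (9, 8): λ = (3·9² + 6)/(2·8) ≡ 2/16. 16⁻¹ ≡ 6 (mod 19), so λ ≡ 2·6 ≡ 12.
  x = λ² - 9 - 9 = 144 - 18 ≡ 12; y = λ·(9 - 12) - 8 ≡ 13. → (12, 13)
3G: (12, 13) + (9, 8). λ = (8 - 13)/(9 - 12) ≡ 14/16 mod 19. 16⁻¹ ≡ 6 (mod 19), so λ ≡ 8.
  x = λ² - 12 - 9 = 64 - 21 ≡ 5; y = λ·(12 - 5) - 13 ≡ 5. → (5, 5)
4G: (5, 5) + (9, 8). λ = (8 - 5)/(9 - 5) ≡ 3/4 mod 19. 4⁻¹ ≡ 5 (mod 19), so λ ≡ 15.
  x = λ² - 5 - 9 = 225 - 14 ≡ 2; y = λ·(5 - 2) - 5 ≡ 2. → (2, 2)
5G: (2, 2) + (9, 8). λ = (8 - 2)/(9 - 2) ≡ 6/7 mod 19. 7⁻¹ ≡ 11 (mod 19), so λ ≡ 9.
  x = λ² - 2 - 9 = 81 - 11 ≡ 13; y = λ·(2 - 13) - 2 ≡ 13. → (13, 13)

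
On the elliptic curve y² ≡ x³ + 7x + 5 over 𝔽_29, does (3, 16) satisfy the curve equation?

yes

y² = 16² ≡ 24; x³ + 7x + 5 = 53 ≡ 24 (mod 29). 24 = 24.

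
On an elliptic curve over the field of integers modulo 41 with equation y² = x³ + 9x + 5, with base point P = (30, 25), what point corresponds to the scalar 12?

Double-and-add on 12 = (1100)₂. Start with P = (30, 25) for the leading 1-bit.
double: tangent at (30, 25): λ = (3·30² + 9)/(2·25) ≡ 3/9. 9⁻¹ ≡ 32 (mod 41), so λ ≡ 3·32 ≡ 14.
  x = λ² - 30 - 30 = 196 - 60 ≡ 13; y = λ·(30 - 13) - 25 ≡ 8. → (13, 8)
add P: (13, 8) + (30, 25). λ = (25 - 8)/(30 - 13) ≡ 17/17 mod 41. 17⁻¹ ≡ 29 (mod 41) since 17·29 = 493 ≡ 1, so λ ≡ 1.
  x = λ² - 13 - 30 = 1 - 43 ≡ 40; y = λ·(13 - 40) - 8 ≡ 6. → (40, 6)
double: tangent at (40, 6): λ = (3·40² + 9)/(2·6) ≡ 12/12. 12⁻¹ ≡ 24 (mod 41), so λ ≡ 12·24 ≡ 1.
  x = λ² - 40 - 40 = 1 - 80 ≡ 3; y = λ·(40 - 3) - 6 ≡ 31. → (3, 31)
double: tangent at (3, 31): λ = (3·3² + 9)/(2·31) ≡ 36/21. 21⁻¹ ≡ 2 (mod 41), so λ ≡ 36·2 ≡ 31.
  x = λ² - 3 - 3 = 961 - 6 ≡ 12; y = λ·(3 - 12) - 31 ≡ 18. → (12, 18)

(12, 18)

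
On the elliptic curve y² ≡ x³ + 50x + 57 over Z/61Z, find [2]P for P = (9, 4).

tangent at (9, 4): λ = (3·9² + 50)/(2·4) ≡ 49/8. 8⁻¹ ≡ 23 (mod 61), so λ ≡ 49·23 ≡ 29.
  x = λ² - 9 - 9 = 841 - 18 ≡ 30; y = λ·(9 - 30) - 4 ≡ 58. → (30, 58)

(30, 58)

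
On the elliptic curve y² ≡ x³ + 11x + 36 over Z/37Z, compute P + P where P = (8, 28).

(22, 23)

tangent at (8, 28): λ = (3·8² + 11)/(2·28) ≡ 18/19. 19⁻¹ ≡ 2 (mod 37), so λ ≡ 18·2 ≡ 36.
  x = λ² - 8 - 8 = 1296 - 16 ≡ 22; y = λ·(8 - 22) - 28 ≡ 23. → (22, 23)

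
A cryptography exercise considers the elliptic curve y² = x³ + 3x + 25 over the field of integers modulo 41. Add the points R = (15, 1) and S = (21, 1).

(15, 1) + (21, 1). λ = (1 - 1)/(21 - 15) ≡ 0/6 mod 41. 6⁻¹ ≡ 7 (mod 41), so λ ≡ 0.
  x = λ² - 15 - 21 = 0 - 36 ≡ 5; y = λ·(15 - 5) - 1 ≡ 40. → (5, 40)

(5, 40)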